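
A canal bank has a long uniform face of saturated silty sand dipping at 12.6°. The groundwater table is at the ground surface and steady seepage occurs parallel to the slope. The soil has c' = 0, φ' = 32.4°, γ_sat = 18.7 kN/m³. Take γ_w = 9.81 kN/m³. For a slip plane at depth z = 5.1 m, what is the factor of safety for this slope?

With seepage parallel to the slope and the water table at the surface, the effective normal stress on the slip plane uses the buoyant unit weight γ' = γ_sat − γ_w while the driving shear stress uses γ_sat:
FS = [c' + γ' z cos²β tanφ'] / [γ_sat z sinβ cosβ]
(For c' = 0 this reduces to FS = (γ'/γ_sat)·tanφ'/tanβ.)
γ' = 18.7 − 9.81 = 8.89 kN/m³
Numerator = 0.0 + 8.89·5.1·cos²12.6°·tan32.4° = 0.0 + 8.89·5.1·0.9524·0.6346 = 27.404 kPa
Denominator = 18.7·5.1·sin12.6°·cos12.6° = 18.7·5.1·0.2181·0.9759 = 20.303 kPa
FS = 27.404 / 20.303 = 1.350

FS = 1.35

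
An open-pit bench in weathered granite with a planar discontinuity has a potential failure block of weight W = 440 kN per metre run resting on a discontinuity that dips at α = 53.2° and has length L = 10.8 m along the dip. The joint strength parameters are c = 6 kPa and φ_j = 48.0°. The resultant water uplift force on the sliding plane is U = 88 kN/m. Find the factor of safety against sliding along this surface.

Resolving the block weight along and normal to the plane and applying the Mohr–Coulomb strength on the joint:
N' = W cosα − U = 440·cos53.2° − 88 = 175.6 kN/m
Driving force T = W sinα = 440·sin53.2° = 352.3 kN/m
Resisting force R = c·L + N'·tanφ_j = 6·10.8 + 175.6·tan48.0° = 64.8 + 195.0 = 259.8 kN/m
FS = R / T = 259.8 / 352.3 = 0.737

FS = 0.74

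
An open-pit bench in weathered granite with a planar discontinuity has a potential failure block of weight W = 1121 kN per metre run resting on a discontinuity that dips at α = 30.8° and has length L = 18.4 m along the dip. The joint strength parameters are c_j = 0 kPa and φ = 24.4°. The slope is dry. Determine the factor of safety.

Resolving the block weight along and normal to the plane and applying the Mohr–Coulomb strength on the joint:
N' = W cosα = 1121·cos30.8° = 962.9 kN/m
Driving force T = W sinα = 1121·sin30.8° = 574.0 kN/m
Resisting force R = c_j·L + N'·tanφ = 0·18.4 + 962.9·tan24.4° = 0.0 + 436.8 = 436.8 kN/m
FS = R / T = 436.8 / 574.0 = 0.761

FS = 0.76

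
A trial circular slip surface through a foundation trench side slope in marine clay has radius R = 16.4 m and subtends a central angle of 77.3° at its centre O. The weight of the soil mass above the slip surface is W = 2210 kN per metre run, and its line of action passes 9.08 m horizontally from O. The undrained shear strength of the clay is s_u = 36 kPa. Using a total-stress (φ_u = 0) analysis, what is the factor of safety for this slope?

FS = 0.65

Taking moments about the centre O, the resisting moment is provided by the undrained shear strength acting along the arc:
Arc length L_a = R·θ = 16.4·(77.3°·π/180) = 16.4·1.3491 = 22.13 m
M_R = s_u·L_a·R = 36·22.13·16.4 = 13063.1 kN·m/m
M_D = W·d = 2210·9.08 = 20066.8 kN·m/m
FS = M_R / M_D = 13063.1 / 20066.8 = 0.651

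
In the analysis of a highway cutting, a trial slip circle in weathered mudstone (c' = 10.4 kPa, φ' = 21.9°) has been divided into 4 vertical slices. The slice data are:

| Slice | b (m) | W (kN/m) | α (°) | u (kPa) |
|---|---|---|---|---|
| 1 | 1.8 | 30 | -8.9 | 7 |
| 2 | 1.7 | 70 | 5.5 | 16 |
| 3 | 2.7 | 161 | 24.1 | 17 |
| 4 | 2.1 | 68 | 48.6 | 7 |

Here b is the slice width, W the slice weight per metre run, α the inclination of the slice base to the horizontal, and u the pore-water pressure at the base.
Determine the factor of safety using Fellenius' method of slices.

Ordinary method of slices: FS = Σ[c'·Δl_i + (W_i cosα_i − u_i·Δl_i)·tanφ'] / Σ W_i sinα_i, with Δl_i = b_i / cosα_i.
Slice 1: Δl = 1.8/cos(-8.9°) = 1.822 m; N'_1 = 30·cos(-8.9°) − 7·1.822 = 16.9; c'Δl = 18.95; W sinα = -4.6
Slice 2: Δl = 1.7/cos5.5° = 1.708 m; N'_2 = 70·cos5.5° − 16·1.708 = 42.4; c'Δl = 17.76; W sinα = 6.7
Slice 3: Δl = 2.7/cos24.1° = 2.958 m; N'_3 = 161·cos24.1° − 17·2.958 = 96.7; c'Δl = 30.76; W sinα = 65.7
Slice 4: Δl = 2.1/cos48.6° = 3.176 m; N'_4 = 68·cos48.6° − 7·3.176 = 22.7; c'Δl = 33.03; W sinα = 51.0
Σc'Δl = 100.5 kN/m; ΣN' = 178.7 kN/m; ΣW sinα = 118.8 kN/m
Resisting = 100.5 + 178.7·tan21.9° = 100.5 + 71.8 = 172.3 kN/m
FS = 172.3 / 118.8 = 1.450

FS = 1.45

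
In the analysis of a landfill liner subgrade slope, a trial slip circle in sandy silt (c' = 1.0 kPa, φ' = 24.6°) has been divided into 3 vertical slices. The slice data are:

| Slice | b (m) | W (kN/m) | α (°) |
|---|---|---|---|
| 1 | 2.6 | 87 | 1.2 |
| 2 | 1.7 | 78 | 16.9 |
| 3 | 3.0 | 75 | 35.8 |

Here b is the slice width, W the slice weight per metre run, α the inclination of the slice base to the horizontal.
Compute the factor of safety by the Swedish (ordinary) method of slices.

Ordinary method of slices: FS = Σ[c'·Δl_i + (W_i cosα_i)·tanφ'] / Σ W_i sinα_i, with Δl_i = b_i / cosα_i.
Slice 1: Δl = 2.6/cos1.2° = 2.601 m; N'_1 = 87·cos1.2° = 87.0; c'Δl = 2.60; W sinα = 1.8
Slice 2: Δl = 1.7/cos16.9° = 1.777 m; N'_2 = 78·cos16.9° = 74.6; c'Δl = 1.78; W sinα = 22.7
Slice 3: Δl = 3.0/cos35.8° = 3.699 m; N'_3 = 75·cos35.8° = 60.8; c'Δl = 3.70; W sinα = 43.9
Σc'Δl = 8.1 kN/m; ΣN' = 222.4 kN/m; ΣW sinα = 68.4 kN/m
Resisting = 8.1 + 222.4·tan24.6° = 8.1 + 101.8 = 109.9 kN/m
FS = 109.9 / 68.4 = 1.608

FS = 1.61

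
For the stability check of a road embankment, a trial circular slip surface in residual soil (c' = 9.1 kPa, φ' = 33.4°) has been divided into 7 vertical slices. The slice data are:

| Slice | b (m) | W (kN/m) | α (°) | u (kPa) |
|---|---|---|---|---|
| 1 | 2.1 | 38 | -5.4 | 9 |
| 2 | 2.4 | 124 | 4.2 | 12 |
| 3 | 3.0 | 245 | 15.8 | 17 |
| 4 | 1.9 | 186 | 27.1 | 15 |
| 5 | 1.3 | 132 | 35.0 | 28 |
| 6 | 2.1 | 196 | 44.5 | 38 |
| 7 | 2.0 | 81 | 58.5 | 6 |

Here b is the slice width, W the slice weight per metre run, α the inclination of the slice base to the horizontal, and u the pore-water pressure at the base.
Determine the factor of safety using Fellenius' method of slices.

Ordinary method of slices: FS = Σ[c'·Δl_i + (W_i cosα_i − u_i·Δl_i)·tanφ'] / Σ W_i sinα_i, with Δl_i = b_i / cosα_i.
Slice 1: Δl = 2.1/cos(-5.4°) = 2.109 m; N'_1 = 38·cos(-5.4°) − 9·2.109 = 18.8; c'Δl = 19.20; W sinα = -3.6
Slice 2: Δl = 2.4/cos4.2° = 2.406 m; N'_2 = 124·cos4.2° − 12·2.406 = 94.8; c'Δl = 21.90; W sinα = 9.1
Slice 3: Δl = 3.0/cos15.8° = 3.118 m; N'_3 = 245·cos15.8° − 17·3.118 = 182.7; c'Δl = 28.37; W sinα = 66.7
Slice 4: Δl = 1.9/cos27.1° = 2.134 m; N'_4 = 186·cos27.1° − 15·2.134 = 133.6; c'Δl = 19.42; W sinα = 84.7
Slice 5: Δl = 1.3/cos35.0° = 1.587 m; N'_5 = 132·cos35.0° − 28·1.587 = 63.7; c'Δl = 14.44; W sinα = 75.7
Slice 6: Δl = 2.1/cos44.5° = 2.944 m; N'_6 = 196·cos44.5° − 38·2.944 = 27.9; c'Δl = 26.79; W sinα = 137.4
Slice 7: Δl = 2.0/cos58.5° = 3.828 m; N'_7 = 81·cos58.5° − 6·3.828 = 19.4; c'Δl = 34.83; W sinα = 69.1
Σc'Δl = 165.0 kN/m; ΣN' = 540.9 kN/m; ΣW sinα = 439.1 kN/m
Resisting = 165.0 + 540.9·tan33.4° = 165.0 + 356.7 = 521.6 kN/m
FS = 521.6 / 439.1 = 1.188

FS = 1.19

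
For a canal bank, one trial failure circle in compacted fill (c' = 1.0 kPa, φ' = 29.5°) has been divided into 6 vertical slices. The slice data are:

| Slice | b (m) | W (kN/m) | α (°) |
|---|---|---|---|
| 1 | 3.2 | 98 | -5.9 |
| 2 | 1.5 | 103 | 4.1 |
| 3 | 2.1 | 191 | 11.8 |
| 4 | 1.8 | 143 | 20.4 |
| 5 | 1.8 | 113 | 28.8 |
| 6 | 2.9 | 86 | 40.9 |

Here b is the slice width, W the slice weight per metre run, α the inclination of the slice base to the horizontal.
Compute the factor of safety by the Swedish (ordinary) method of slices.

Ordinary method of slices: FS = Σ[c'·Δl_i + (W_i cosα_i)·tanφ'] / Σ W_i sinα_i, with Δl_i = b_i / cosα_i.
Slice 1: Δl = 3.2/cos(-5.9°) = 3.217 m; N'_1 = 98·cos(-5.9°) = 97.5; c'Δl = 3.22; W sinα = -10.1
Slice 2: Δl = 1.5/cos4.1° = 1.504 m; N'_2 = 103·cos4.1° = 102.7; c'Δl = 1.50; W sinα = 7.4
Slice 3: Δl = 2.1/cos11.8° = 2.145 m; N'_3 = 191·cos11.8° = 187.0; c'Δl = 2.15; W sinα = 39.1
Slice 4: Δl = 1.8/cos20.4° = 1.920 m; N'_4 = 143·cos20.4° = 134.0; c'Δl = 1.92; W sinα = 49.8
Slice 5: Δl = 1.8/cos28.8° = 2.054 m; N'_5 = 113·cos28.8° = 99.0; c'Δl = 2.05; W sinα = 54.4
Slice 6: Δl = 2.9/cos40.9° = 3.837 m; N'_6 = 86·cos40.9° = 65.0; c'Δl = 3.84; W sinα = 56.3
Σc'Δl = 14.7 kN/m; ΣN' = 685.2 kN/m; ΣW sinα = 196.9 kN/m
Resisting = 14.7 + 685.2·tan29.5° = 14.7 + 387.7 = 402.4 kN/m
FS = 402.4 / 196.9 = 2.043

FS = 2.04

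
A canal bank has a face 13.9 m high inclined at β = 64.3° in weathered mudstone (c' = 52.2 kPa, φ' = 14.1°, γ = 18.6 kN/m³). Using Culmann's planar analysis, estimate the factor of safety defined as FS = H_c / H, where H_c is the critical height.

FS = 1.96

H_c = (4c'/γ) · sinβ cosφ' / [1 − cos(β − φ')]
    = (4·52.2/18.6) · sin64.3°·cos14.1° / [1 − cos50.2°]
    = 11.226 · 0.8739 / 0.3599 = 27.26 m
FS = H_c / H = 27.26 / 13.9 = 1.961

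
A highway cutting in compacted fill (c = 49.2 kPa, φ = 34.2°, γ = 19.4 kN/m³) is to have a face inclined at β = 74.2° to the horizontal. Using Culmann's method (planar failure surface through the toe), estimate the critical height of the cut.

Culmann's analysis gives the critical failure plane at α_cr = (β + φ)/2 = (74.2 + 34.2)/2 = 54.2°, and the critical height
H_c = (4c/γ) · sinβ cosφ / [1 − cos(β − φ)]
    = (4·49.2/19.4) · sin74.2°·cos34.2° / [1 − cos(40.0°)]
    = 10.144 · 0.9622·0.8271 / [1 − 0.7660]
    = 10.144 · 0.7958 / 0.2340
    = 34.51 m

H_c = 34.51 m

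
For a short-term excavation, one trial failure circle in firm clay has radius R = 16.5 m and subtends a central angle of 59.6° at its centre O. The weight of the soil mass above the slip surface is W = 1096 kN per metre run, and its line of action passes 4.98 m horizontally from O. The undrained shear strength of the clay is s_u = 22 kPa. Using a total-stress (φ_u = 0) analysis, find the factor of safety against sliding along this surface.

FS = 1.14

Taking moments about the centre O, the resisting moment is provided by the undrained shear strength acting along the arc:
Arc length L_a = R·θ = 16.5·(59.6°·π/180) = 16.5·1.0402 = 17.16 m
M_R = s_u·L_a·R = 22·17.16·16.5 = 6230.4 kN·m/m
M_D = W·d = 1096·4.98 = 5458.1 kN·m/m
FS = M_R / M_D = 6230.4 / 5458.1 = 1.141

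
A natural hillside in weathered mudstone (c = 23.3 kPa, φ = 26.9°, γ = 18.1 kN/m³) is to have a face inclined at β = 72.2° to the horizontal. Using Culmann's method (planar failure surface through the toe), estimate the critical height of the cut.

H_c = 14.74 m

Culmann's analysis gives the critical failure plane at α_cr = (β + φ)/2 = (72.2 + 26.9)/2 = 49.5°, and the critical height
H_c = (4c/γ) · sinβ cosφ / [1 − cos(β − φ)]
    = (4·23.3/18.1) · sin72.2°·cos26.9° / [1 − cos(45.3°)]
    = 5.149 · 0.9521·0.8918 / [1 − 0.7034]
    = 5.149 · 0.8491 / 0.2966
    = 14.74 m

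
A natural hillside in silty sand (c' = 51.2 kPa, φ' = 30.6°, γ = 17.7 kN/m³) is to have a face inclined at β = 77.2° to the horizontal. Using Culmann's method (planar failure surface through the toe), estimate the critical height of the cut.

H_c = 31.04 m

Culmann's analysis gives the critical failure plane at α_cr = (β + φ')/2 = (77.2 + 30.6)/2 = 53.9°, and the critical height
H_c = (4c'/γ) · sinβ cosφ' / [1 − cos(β − φ')]
    = (4·51.2/17.7) · sin77.2°·cos30.6° / [1 − cos(46.6°)]
    = 11.571 · 0.9751·0.8607 / [1 − 0.6871]
    = 11.571 · 0.8394 / 0.3129
    = 31.04 m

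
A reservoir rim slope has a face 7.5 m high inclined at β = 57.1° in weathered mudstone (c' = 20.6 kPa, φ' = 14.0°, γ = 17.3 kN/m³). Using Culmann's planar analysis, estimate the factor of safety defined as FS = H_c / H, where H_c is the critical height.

H_c = (4c'/γ) · sinβ cosφ' / [1 − cos(β − φ')]
    = (4·20.6/17.3) · sin57.1°·cos14.0° / [1 − cos43.1°]
    = 4.763 · 0.8147 / 0.2698 = 14.38 m
FS = H_c / H = 14.38 / 7.5 = 1.917

FS = 1.92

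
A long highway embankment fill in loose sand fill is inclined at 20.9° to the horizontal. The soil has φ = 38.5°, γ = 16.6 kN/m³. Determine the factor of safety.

For a dry cohesionless infinite slope the factor of safety is FS = tanφ / tanβ.
FS = tan38.5° / tan20.9° = 0.7954 / 0.3819 = 2.083

FS = 2.08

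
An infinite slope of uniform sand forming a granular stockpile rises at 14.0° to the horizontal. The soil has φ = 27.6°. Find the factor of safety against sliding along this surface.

For a dry cohesionless infinite slope the factor of safety is FS = tanφ / tanβ.
FS = tan27.6° / tan14.0° = 0.5228 / 0.2493 = 2.097

FS = 2.10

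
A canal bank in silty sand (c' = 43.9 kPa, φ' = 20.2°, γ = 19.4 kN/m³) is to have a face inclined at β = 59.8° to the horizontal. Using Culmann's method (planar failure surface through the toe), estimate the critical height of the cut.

Culmann's analysis gives the critical failure plane at α_cr = (β + φ')/2 = (59.8 + 20.2)/2 = 40.0°, and the critical height
H_c = (4c'/γ) · sinβ cosφ' / [1 − cos(β − φ')]
    = (4·43.9/19.4) · sin59.8°·cos20.2° / [1 − cos(39.6°)]
    = 9.052 · 0.8643·0.9385 / [1 − 0.7705]
    = 9.052 · 0.8111 / 0.2295
    = 31.99 m

H_c = 31.99 m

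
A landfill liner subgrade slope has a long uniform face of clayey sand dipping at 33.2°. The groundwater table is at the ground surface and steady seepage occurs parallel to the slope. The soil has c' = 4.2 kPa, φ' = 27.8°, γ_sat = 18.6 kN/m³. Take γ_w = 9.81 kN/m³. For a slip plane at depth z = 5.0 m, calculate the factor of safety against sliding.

With seepage parallel to the slope and the water table at the surface, the effective normal stress on the slip plane uses the buoyant unit weight γ' = γ_sat − γ_w while the driving shear stress uses γ_sat:
FS = [c' + γ' z cos²β tanφ'] / [γ_sat z sinβ cosβ]
γ' = 18.6 − 9.81 = 8.79 kN/m³
Numerator = 4.2 + 8.79·5.0·cos²33.2°·tan27.8° = 4.2 + 8.79·5.0·0.7002·0.5272 = 20.425 kPa
Denominator = 18.6·5.0·sin33.2°·cos33.2° = 18.6·5.0·0.5476·0.8368 = 42.611 kPa
FS = 20.425 / 42.611 = 0.479

FS = 0.48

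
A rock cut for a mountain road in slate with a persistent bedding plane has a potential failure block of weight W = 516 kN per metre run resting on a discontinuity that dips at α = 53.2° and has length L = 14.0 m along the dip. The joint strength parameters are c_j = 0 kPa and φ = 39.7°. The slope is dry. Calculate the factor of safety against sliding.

Resolving the block weight along and normal to the plane and applying the Mohr–Coulomb strength on the joint:
N' = W cosα = 516·cos53.2° = 309.1 kN/m
Driving force T = W sinα = 516·sin53.2° = 413.2 kN/m
Resisting force R = c_j·L + N'·tanφ = 0·14.0 + 309.1·tan39.7° = 0.0 + 256.6 = 256.6 kN/m
FS = R / T = 256.6 / 413.2 = 0.621

FS = 0.62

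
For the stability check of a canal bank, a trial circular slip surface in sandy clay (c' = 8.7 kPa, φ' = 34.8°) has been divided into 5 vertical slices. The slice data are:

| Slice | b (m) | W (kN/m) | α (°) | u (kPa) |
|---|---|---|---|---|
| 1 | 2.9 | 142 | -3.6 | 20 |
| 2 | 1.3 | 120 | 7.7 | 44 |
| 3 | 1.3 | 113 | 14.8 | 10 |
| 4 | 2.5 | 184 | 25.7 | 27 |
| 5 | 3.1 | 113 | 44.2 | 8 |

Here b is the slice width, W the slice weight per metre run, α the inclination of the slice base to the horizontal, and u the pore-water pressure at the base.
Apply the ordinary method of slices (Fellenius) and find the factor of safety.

FS = 1.92

Ordinary method of slices: FS = Σ[c'·Δl_i + (W_i cosα_i − u_i·Δl_i)·tanφ'] / Σ W_i sinα_i, with Δl_i = b_i / cosα_i.
Slice 1: Δl = 2.9/cos(-3.6°) = 2.906 m; N'_1 = 142·cos(-3.6°) − 20·2.906 = 83.6; c'Δl = 25.28; W sinα = -8.9
Slice 2: Δl = 1.3/cos7.7° = 1.312 m; N'_2 = 120·cos7.7° − 44·1.312 = 61.2; c'Δl = 11.41; W sinα = 16.1
Slice 3: Δl = 1.3/cos14.8° = 1.345 m; N'_3 = 113·cos14.8° − 10·1.345 = 95.8; c'Δl = 11.70; W sinα = 28.9
Slice 4: Δl = 2.5/cos25.7° = 2.774 m; N'_4 = 184·cos25.7° − 27·2.774 = 90.9; c'Δl = 24.14; W sinα = 79.8
Slice 5: Δl = 3.1/cos44.2° = 4.324 m; N'_5 = 113·cos44.2° − 8·4.324 = 46.4; c'Δl = 37.62; W sinα = 78.8
Σc'Δl = 110.1 kN/m; ΣN' = 377.9 kN/m; ΣW sinα = 194.6 kN/m
Resisting = 110.1 + 377.9·tan34.8° = 110.1 + 262.7 = 372.8 kN/m
FS = 372.8 / 194.6 = 1.916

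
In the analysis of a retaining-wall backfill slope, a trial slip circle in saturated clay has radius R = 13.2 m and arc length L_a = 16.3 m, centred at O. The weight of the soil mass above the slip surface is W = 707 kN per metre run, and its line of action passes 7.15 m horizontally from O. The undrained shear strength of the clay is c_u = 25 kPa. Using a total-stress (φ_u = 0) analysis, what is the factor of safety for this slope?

Taking moments about the centre O, the resisting moment is provided by the undrained shear strength acting along the arc:
M_R = c_u·L_a·R = 25·16.30·13.2 = 5379.0 kN·m/m
M_D = W·d = 707·7.15 = 5055.1 kN·m/m
FS = M_R / M_D = 5379.0 / 5055.1 = 1.064

FS = 1.06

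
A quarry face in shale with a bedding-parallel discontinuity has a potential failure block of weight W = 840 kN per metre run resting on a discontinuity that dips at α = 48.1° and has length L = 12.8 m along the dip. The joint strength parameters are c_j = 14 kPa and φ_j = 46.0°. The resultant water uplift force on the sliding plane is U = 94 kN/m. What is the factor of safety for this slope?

FS = 1.06

Resolving the block weight along and normal to the plane and applying the Mohr–Coulomb strength on the joint:
N' = W cosα − U = 840·cos48.1° − 94 = 467.0 kN/m
Driving force T = W sinα = 840·sin48.1° = 625.2 kN/m
Resisting force R = c_j·L + N'·tanφ_j = 14·12.8 + 467.0·tan46.0° = 179.2 + 483.6 = 662.8 kN/m
FS = R / T = 662.8 / 625.2 = 1.060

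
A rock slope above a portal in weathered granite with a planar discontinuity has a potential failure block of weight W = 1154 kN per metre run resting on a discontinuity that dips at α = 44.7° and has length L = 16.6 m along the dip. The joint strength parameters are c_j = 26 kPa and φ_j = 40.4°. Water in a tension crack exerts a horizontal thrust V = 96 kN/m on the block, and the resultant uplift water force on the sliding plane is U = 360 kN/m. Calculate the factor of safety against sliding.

FS = 0.87

Resolving the block weight along and normal to the plane and applying the Mohr–Coulomb strength on the joint:
N' = W cosα − U − V sinα = 1154·cos44.7° − 360 − 96·sin44.7° = 392.7 kN/m
Driving force T = W sinα + V cosα = 1154·sin44.7° + 96·cos44.7° = 880.0 kN/m
Resisting force R = c_j·L + N'·tanφ_j = 26·16.6 + 392.7·tan40.4° = 431.6 + 334.2 = 765.8 kN/m
FS = R / T = 765.8 / 880.0 = 0.870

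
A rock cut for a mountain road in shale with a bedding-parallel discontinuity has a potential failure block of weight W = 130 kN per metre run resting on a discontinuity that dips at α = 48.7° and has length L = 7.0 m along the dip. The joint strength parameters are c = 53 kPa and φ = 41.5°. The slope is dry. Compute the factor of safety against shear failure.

Resolving the block weight along and normal to the plane and applying the Mohr–Coulomb strength on the joint:
N' = W cosα = 130·cos48.7° = 85.8 kN/m
Driving force T = W sinα = 130·sin48.7° = 97.7 kN/m
Resisting force R = c·L + N'·tanφ = 53·7.0 + 85.8·tan41.5° = 371.0 + 75.9 = 446.9 kN/m
FS = R / T = 446.9 / 97.7 = 4.576

FS = 4.58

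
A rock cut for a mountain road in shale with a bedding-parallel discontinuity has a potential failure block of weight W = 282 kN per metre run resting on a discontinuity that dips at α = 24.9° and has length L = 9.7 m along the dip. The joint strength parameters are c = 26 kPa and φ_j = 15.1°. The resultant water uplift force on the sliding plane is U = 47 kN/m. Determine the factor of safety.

FS = 2.60

Resolving the block weight along and normal to the plane and applying the Mohr–Coulomb strength on the joint:
N' = W cosα − U = 282·cos24.9° − 47 = 208.8 kN/m
Driving force T = W sinα = 282·sin24.9° = 118.7 kN/m
Resisting force R = c·L + N'·tanφ_j = 26·9.7 + 208.8·tan15.1° = 252.2 + 56.3 = 308.5 kN/m
FS = R / T = 308.5 / 118.7 = 2.599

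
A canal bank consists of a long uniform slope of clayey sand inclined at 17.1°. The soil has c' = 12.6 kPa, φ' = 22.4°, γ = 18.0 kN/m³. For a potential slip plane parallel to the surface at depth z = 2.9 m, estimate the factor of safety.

For an infinite slope with a slip plane parallel to the surface (no pore pressure): FS = [c' + γz cos²β tanφ'] / [γz sinβ cosβ].
γz = 18.0·2.9 = 52.20 kN/m²
Numerator = 12.6 + 52.20·cos²17.1°·tan22.4° = 12.6 + 52.20·0.9135·0.4122 = 32.255 kPa
Denominator = 52.20·sin17.1°·cos17.1° = 52.20·0.2940·0.9558 = 14.670 kPa
FS = 32.255 / 14.670 = 2.199

FS = 2.20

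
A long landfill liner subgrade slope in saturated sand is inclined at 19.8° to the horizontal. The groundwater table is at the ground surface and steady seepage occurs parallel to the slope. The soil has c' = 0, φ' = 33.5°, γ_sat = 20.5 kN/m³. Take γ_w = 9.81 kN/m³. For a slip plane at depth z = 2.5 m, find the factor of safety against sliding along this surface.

With seepage parallel to the slope and the water table at the surface, the effective normal stress on the slip plane uses the buoyant unit weight γ' = γ_sat − γ_w while the driving shear stress uses γ_sat:
FS = [c' + γ' z cos²β tanφ'] / [γ_sat z sinβ cosβ]
(For c' = 0 this reduces to FS = (γ'/γ_sat)·tanφ'/tanβ.)
γ' = 20.5 − 9.81 = 10.69 kN/m³
Numerator = 0.0 + 10.69·2.5·cos²19.8°·tan33.5° = 0.0 + 10.69·2.5·0.8853·0.6619 = 15.659 kPa
Denominator = 20.5·2.5·sin19.8°·cos19.8° = 20.5·2.5·0.3387·0.9409 = 16.334 kPa
FS = 15.659 / 16.334 = 0.959

FS = 0.96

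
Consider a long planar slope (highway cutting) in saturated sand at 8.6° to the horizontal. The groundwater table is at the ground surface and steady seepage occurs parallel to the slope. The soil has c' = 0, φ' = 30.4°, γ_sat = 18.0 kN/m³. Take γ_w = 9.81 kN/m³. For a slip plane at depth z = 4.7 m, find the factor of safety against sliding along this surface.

With seepage parallel to the slope and the water table at the surface, the effective normal stress on the slip plane uses the buoyant unit weight γ' = γ_sat − γ_w while the driving shear stress uses γ_sat:
FS = [c' + γ' z cos²β tanφ'] / [γ_sat z sinβ cosβ]
(For c' = 0 this reduces to FS = (γ'/γ_sat)·tanφ'/tanβ.)
γ' = 18.0 − 9.81 = 8.19 kN/m³
Numerator = 0.0 + 8.19·4.7·cos²8.6°·tan30.4° = 0.0 + 8.19·4.7·0.9776·0.5867 = 22.079 kPa
Denominator = 18.0·4.7·sin8.6°·cos8.6° = 18.0·4.7·0.1495·0.9888 = 12.508 kPa
FS = 22.079 / 12.508 = 1.765

FS = 1.77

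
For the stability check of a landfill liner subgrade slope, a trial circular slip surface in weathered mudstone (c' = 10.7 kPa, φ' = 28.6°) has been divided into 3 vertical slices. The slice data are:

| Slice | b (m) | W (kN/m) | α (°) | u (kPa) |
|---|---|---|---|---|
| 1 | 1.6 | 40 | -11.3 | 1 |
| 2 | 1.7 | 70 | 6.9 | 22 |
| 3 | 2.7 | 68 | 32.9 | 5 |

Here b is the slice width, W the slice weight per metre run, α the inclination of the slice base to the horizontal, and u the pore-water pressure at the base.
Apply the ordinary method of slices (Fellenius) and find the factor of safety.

Ordinary method of slices: FS = Σ[c'·Δl_i + (W_i cosα_i − u_i·Δl_i)·tanφ'] / Σ W_i sinα_i, with Δl_i = b_i / cosα_i.
Slice 1: Δl = 1.6/cos(-11.3°) = 1.632 m; N'_1 = 40·cos(-11.3°) − 1·1.632 = 37.6; c'Δl = 17.46; W sinα = -7.8
Slice 2: Δl = 1.7/cos6.9° = 1.712 m; N'_2 = 70·cos6.9° − 22·1.712 = 31.8; c'Δl = 18.32; W sinα = 8.4
Slice 3: Δl = 2.7/cos32.9° = 3.216 m; N'_3 = 68·cos32.9° − 5·3.216 = 41.0; c'Δl = 34.41; W sinα = 36.9
Σc'Δl = 70.2 kN/m; ΣN' = 110.4 kN/m; ΣW sinα = 37.5 kN/m
Resisting = 70.2 + 110.4·tan28.6° = 70.2 + 60.2 = 130.4 kN/m
FS = 130.4 / 37.5 = 3.477

FS = 3.48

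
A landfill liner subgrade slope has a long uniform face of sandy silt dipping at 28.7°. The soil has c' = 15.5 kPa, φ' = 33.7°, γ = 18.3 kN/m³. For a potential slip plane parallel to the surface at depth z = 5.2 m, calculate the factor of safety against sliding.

FS = 1.60

For an infinite slope with a slip plane parallel to the surface (no pore pressure): FS = [c' + γz cos²β tanφ'] / [γz sinβ cosβ].
γz = 18.3·5.2 = 95.16 kN/m²
Numerator = 15.5 + 95.16·cos²28.7°·tan33.7° = 15.5 + 95.16·0.7694·0.6669 = 64.328 kPa
Denominator = 95.16·sin28.7°·cos28.7° = 95.16·0.4802·0.8771 = 40.084 kPa
FS = 64.328 / 40.084 = 1.605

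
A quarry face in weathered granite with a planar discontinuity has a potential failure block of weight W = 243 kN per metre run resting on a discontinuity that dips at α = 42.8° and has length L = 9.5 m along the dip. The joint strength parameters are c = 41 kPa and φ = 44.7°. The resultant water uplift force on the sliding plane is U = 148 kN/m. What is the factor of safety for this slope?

Resolving the block weight along and normal to the plane and applying the Mohr–Coulomb strength on the joint:
N' = W cosα − U = 243·cos42.8° − 148 = 30.3 kN/m
Driving force T = W sinα = 243·sin42.8° = 165.1 kN/m
Resisting force R = c·L + N'·tanφ = 41·9.5 + 30.3·tan44.7° = 389.5 + 30.0 = 419.5 kN/m
FS = R / T = 419.5 / 165.1 = 2.541

FS = 2.54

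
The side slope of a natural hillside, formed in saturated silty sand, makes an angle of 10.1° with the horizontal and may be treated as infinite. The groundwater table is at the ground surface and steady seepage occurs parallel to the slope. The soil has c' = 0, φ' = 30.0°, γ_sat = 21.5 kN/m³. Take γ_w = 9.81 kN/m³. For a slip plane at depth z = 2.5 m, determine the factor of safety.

With seepage parallel to the slope and the water table at the surface, the effective normal stress on the slip plane uses the buoyant unit weight γ' = γ_sat − γ_w while the driving shear stress uses γ_sat:
FS = [c' + γ' z cos²β tanφ'] / [γ_sat z sinβ cosβ]
(For c' = 0 this reduces to FS = (γ'/γ_sat)·tanφ'/tanβ.)
γ' = 21.5 − 9.81 = 11.69 kN/m³
Numerator = 0.0 + 11.69·2.5·cos²10.1°·tan30.0° = 0.0 + 11.69·2.5·0.9692·0.5774 = 16.354 kPa
Denominator = 21.5·2.5·sin10.1°·cos10.1° = 21.5·2.5·0.1754·0.9845 = 9.280 kPa
FS = 16.354 / 9.280 = 1.762

FS = 1.76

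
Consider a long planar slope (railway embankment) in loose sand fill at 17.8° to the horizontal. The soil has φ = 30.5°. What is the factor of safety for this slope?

FS = 1.83

For a dry cohesionless infinite slope the factor of safety is FS = tanφ / tanβ.
FS = tan30.5° / tan17.8° = 0.5890 / 0.3211 = 1.835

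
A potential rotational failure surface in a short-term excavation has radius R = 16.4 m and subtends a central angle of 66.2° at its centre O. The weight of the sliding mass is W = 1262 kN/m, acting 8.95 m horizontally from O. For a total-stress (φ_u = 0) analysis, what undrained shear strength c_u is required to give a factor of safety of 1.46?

FS = c_u·L_a·R / (W·d), so c_u = FS·W·d / (L_a·R).
Arc length L_a = R·θ = 16.4·(66.2°·π/180) = 16.4·1.1554 = 18.95 m
c_u = 1.46·1262·8.95 / (18.95·16.4) = 16490.6 / 310.76 = 53.07 kPa

c_u = 53.1 kPa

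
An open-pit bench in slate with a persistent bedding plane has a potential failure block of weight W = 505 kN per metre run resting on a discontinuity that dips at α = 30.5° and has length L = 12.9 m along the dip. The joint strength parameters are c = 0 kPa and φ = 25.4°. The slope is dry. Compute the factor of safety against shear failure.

FS = 0.81

Resolving the block weight along and normal to the plane and applying the Mohr–Coulomb strength on the joint:
N' = W cosα = 505·cos30.5° = 435.1 kN/m
Driving force T = W sinα = 505·sin30.5° = 256.3 kN/m
Resisting force R = c·L + N'·tanφ = 0·12.9 + 435.1·tan25.4° = 0.0 + 206.6 = 206.6 kN/m
FS = R / T = 206.6 / 256.3 = 0.806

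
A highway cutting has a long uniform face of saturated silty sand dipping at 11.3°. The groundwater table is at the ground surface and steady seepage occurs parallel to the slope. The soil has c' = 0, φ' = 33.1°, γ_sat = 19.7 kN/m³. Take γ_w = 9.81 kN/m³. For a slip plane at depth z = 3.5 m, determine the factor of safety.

FS = 1.64

With seepage parallel to the slope and the water table at the surface, the effective normal stress on the slip plane uses the buoyant unit weight γ' = γ_sat − γ_w while the driving shear stress uses γ_sat:
FS = [c' + γ' z cos²β tanφ'] / [γ_sat z sinβ cosβ]
(For c' = 0 this reduces to FS = (γ'/γ_sat)·tanφ'/tanβ.)
γ' = 19.7 − 9.81 = 9.89 kN/m³
Numerator = 0.0 + 9.89·3.5·cos²11.3°·tan33.1° = 0.0 + 9.89·3.5·0.9616·0.6519 = 21.699 kPa
Denominator = 19.7·3.5·sin11.3°·cos11.3° = 19.7·3.5·0.1959·0.9806 = 13.249 kPa
FS = 21.699 / 13.249 = 1.638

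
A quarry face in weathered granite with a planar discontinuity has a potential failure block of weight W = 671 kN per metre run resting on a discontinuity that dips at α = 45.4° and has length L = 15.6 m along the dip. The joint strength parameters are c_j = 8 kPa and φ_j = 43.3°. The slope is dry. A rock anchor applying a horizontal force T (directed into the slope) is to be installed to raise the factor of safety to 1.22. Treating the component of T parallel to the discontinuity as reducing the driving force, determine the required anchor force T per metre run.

Resolving forces along and normal to the sliding plane, with the horizontal anchor force T adding T·sinα to the effective normal force and T·cosα acting up the plane against the driving force:
FS = [c_jL + (W cosα + T sinα) tanφ_j] / [W sinα − T cosα]
Without the anchor: N' = 471.1 kN/m, driving T_d = 477.8 kN/m, resisting R = 8·15.6 + 471.1·tan43.3° = 568.8 kN/m, FS = 1.19.
Setting FS = 1.22 and solving for T:
1.22·(477.8 − T cos45.4°) = 568.8 + T sin45.4°·tan43.3°
T·(sin45.4°·tan43.3° + 1.22·cos45.4°) = 1.22·477.8 − 568.8
T·(0.7120·0.9424 + 1.22·0.7022) = 582.9 − 568.8 = 14.1
T·1.5276 = 14.1
T = 9.2 kN/m

T = 9 kN/m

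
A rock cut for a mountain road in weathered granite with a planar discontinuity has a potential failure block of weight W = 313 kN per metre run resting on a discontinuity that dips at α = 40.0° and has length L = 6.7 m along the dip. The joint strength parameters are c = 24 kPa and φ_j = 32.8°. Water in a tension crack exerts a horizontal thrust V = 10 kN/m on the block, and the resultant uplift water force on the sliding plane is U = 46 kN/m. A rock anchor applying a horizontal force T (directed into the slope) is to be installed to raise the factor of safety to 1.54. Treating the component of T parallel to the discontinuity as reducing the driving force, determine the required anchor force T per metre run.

Resolving forces along and normal to the sliding plane, with the horizontal anchor force T adding T·sinα to the effective normal force and T·cosα acting up the plane against the driving force:
FS = [cL + (W cosα − U − V sinα + T sinα) tanφ_j] / [W sinα + V cosα − T cosα]
Without the anchor: N' = 187.3 kN/m, driving T_d = 208.9 kN/m, resisting R = 24·6.7 + 187.3·tan32.8° = 281.5 kN/m, FS = 1.35.
Setting FS = 1.54 and solving for T:
1.54·(208.9 − T cos40.0°) = 281.5 + T sin40.0°·tan32.8°
T·(sin40.0°·tan32.8° + 1.54·cos40.0°) = 1.54·208.9 − 281.5
T·(0.6428·0.6445 + 1.54·0.7660) = 321.6 − 281.5 = 40.1
T·1.5940 = 40.1
T = 25.2 kN/m

T = 25 kN/m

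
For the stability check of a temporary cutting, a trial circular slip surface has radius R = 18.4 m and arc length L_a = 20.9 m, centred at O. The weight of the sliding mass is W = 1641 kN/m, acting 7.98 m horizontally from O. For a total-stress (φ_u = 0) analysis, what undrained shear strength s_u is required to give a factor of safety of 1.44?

s_u = 49.0 kPa

FS = s_u·L_a·R / (W·d), so s_u = FS·W·d / (L_a·R).
s_u = 1.44·1641·7.98 / (20.90·18.4) = 18857.1 / 384.56 = 49.04 kPa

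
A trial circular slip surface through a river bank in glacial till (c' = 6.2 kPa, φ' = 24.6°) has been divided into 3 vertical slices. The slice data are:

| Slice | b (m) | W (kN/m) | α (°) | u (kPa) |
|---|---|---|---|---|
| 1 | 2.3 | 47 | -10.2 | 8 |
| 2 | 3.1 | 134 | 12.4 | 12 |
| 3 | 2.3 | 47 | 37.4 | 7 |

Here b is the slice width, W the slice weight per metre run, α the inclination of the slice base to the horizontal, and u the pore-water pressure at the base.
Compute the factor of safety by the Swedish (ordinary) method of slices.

FS = 2.35

Ordinary method of slices: FS = Σ[c'·Δl_i + (W_i cosα_i − u_i·Δl_i)·tanφ'] / Σ W_i sinα_i, with Δl_i = b_i / cosα_i.
Slice 1: Δl = 2.3/cos(-10.2°) = 2.337 m; N'_1 = 47·cos(-10.2°) − 8·2.337 = 27.6; c'Δl = 14.49; W sinα = -8.3
Slice 2: Δl = 3.1/cos12.4° = 3.174 m; N'_2 = 134·cos12.4° − 12·3.174 = 92.8; c'Δl = 19.68; W sinα = 28.8
Slice 3: Δl = 2.3/cos37.4° = 2.895 m; N'_3 = 47·cos37.4° − 7·2.895 = 17.1; c'Δl = 17.95; W sinα = 28.5
Σc'Δl = 52.1 kN/m; ΣN' = 137.4 kN/m; ΣW sinα = 49.0 kN/m
Resisting = 52.1 + 137.4·tan24.6° = 52.1 + 62.9 = 115.0 kN/m
FS = 115.0 / 49.0 = 2.348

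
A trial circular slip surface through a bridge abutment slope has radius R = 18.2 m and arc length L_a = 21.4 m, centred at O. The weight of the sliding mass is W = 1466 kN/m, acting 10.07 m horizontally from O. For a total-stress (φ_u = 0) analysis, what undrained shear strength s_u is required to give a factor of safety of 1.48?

s_u = 56.1 kPa

FS = s_u·L_a·R / (W·d), so s_u = FS·W·d / (L_a·R).
s_u = 1.48·1466·10.07 / (21.40·18.2) = 21848.7 / 389.48 = 56.10 kPa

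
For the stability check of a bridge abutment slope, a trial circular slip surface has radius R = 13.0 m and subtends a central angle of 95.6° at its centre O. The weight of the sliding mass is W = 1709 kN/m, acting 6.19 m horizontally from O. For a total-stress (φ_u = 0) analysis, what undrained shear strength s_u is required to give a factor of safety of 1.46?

FS = s_u·L_a·R / (W·d), so s_u = FS·W·d / (L_a·R).
Arc length L_a = R·θ = 13.0·(95.6°·π/180) = 13.0·1.6685 = 21.69 m
s_u = 1.46·1709·6.19 / (21.69·13.0) = 15444.9 / 281.98 = 54.77 kPa

s_u = 54.8 kPa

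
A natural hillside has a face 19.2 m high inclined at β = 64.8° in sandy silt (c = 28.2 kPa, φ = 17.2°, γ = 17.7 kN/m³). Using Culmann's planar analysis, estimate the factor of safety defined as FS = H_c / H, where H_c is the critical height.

H_c = (4c/γ) · sinβ cosφ / [1 − cos(β − φ)]
    = (4·28.2/17.7) · sin64.8°·cos17.2° / [1 − cos47.6°]
    = 6.373 · 0.8644 / 0.3257 = 16.91 m
FS = H_c / H = 16.91 / 19.2 = 0.881

FS = 0.88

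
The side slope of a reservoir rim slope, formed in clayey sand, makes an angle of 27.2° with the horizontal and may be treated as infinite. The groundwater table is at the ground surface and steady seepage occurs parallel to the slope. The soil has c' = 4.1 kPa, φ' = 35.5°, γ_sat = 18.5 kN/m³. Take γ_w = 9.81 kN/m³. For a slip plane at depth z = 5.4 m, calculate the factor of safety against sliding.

FS = 0.75

With seepage parallel to the slope and the water table at the surface, the effective normal stress on the slip plane uses the buoyant unit weight γ' = γ_sat − γ_w while the driving shear stress uses γ_sat:
FS = [c' + γ' z cos²β tanφ'] / [γ_sat z sinβ cosβ]
γ' = 18.5 − 9.81 = 8.69 kN/m³
Numerator = 4.1 + 8.69·5.4·cos²27.2°·tan35.5° = 4.1 + 8.69·5.4·0.7911·0.7133 = 30.578 kPa
Denominator = 18.5·5.4·sin27.2°·cos27.2° = 18.5·5.4·0.4571·0.8894 = 40.614 kPa
FS = 30.578 / 40.614 = 0.753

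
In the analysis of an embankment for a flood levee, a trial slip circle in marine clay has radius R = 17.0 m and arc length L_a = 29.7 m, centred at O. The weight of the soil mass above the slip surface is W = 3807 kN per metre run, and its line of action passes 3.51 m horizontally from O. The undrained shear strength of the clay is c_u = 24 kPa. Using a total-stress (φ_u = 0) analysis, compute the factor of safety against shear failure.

FS = 0.91

Taking moments about the centre O, the resisting moment is provided by the undrained shear strength acting along the arc:
M_R = c_u·L_a·R = 24·29.70·17.0 = 12117.6 kN·m/m
M_D = W·d = 3807·3.51 = 13362.6 kN·m/m
FS = M_R / M_D = 12117.6 / 13362.6 = 0.907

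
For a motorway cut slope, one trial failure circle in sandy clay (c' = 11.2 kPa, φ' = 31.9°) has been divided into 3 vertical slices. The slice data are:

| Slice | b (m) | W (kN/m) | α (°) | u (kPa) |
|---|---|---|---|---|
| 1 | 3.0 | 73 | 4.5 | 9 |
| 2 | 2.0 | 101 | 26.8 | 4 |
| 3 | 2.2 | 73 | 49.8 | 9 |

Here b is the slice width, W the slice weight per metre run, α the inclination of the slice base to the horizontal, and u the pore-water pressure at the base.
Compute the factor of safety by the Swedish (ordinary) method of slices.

Ordinary method of slices: FS = Σ[c'·Δl_i + (W_i cosα_i − u_i·Δl_i)·tanφ'] / Σ W_i sinα_i, with Δl_i = b_i / cosα_i.
Slice 1: Δl = 3.0/cos4.5° = 3.009 m; N'_1 = 73·cos4.5° − 9·3.009 = 45.7; c'Δl = 33.70; W sinα = 5.7
Slice 2: Δl = 2.0/cos26.8° = 2.241 m; N'_2 = 101·cos26.8° − 4·2.241 = 81.2; c'Δl = 25.10; W sinα = 45.5
Slice 3: Δl = 2.2/cos49.8° = 3.408 m; N'_3 = 73·cos49.8° − 9·3.408 = 16.4; c'Δl = 38.17; W sinα = 55.8
Σc'Δl = 97.0 kN/m; ΣN' = 143.3 kN/m; ΣW sinα = 107.0 kN/m
Resisting = 97.0 + 143.3·tan31.9° = 97.0 + 89.2 = 186.2 kN/m
FS = 186.2 / 107.0 = 1.740

FS = 1.74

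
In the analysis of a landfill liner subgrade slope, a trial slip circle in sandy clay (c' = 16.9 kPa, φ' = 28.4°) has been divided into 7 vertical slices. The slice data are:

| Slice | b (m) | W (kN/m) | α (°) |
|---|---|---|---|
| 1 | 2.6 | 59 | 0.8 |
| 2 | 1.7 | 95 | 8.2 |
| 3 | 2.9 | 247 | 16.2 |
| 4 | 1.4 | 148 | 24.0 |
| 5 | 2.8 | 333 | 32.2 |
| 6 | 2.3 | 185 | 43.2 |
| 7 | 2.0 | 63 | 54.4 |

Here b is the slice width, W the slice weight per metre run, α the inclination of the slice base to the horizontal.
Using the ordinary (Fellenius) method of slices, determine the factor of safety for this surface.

Ordinary method of slices: FS = Σ[c'·Δl_i + (W_i cosα_i)·tanφ'] / Σ W_i sinα_i, with Δl_i = b_i / cosα_i.
Slice 1: Δl = 2.6/cos0.8° = 2.600 m; N'_1 = 59·cos0.8° = 59.0; c'Δl = 43.94; W sinα = 0.8
Slice 2: Δl = 1.7/cos8.2° = 1.718 m; N'_2 = 95·cos8.2° = 94.0; c'Δl = 29.03; W sinα = 13.5
Slice 3: Δl = 2.9/cos16.2° = 3.020 m; N'_3 = 247·cos16.2° = 237.2; c'Δl = 51.04; W sinα = 68.9
Slice 4: Δl = 1.4/cos24.0° = 1.532 m; N'_4 = 148·cos24.0° = 135.2; c'Δl = 25.90; W sinα = 60.2
Slice 5: Δl = 2.8/cos32.2° = 3.309 m; N'_5 = 333·cos32.2° = 281.8; c'Δl = 55.92; W sinα = 177.4
Slice 6: Δl = 2.3/cos43.2° = 3.155 m; N'_6 = 185·cos43.2° = 134.9; c'Δl = 53.32; W sinα = 126.6
Slice 7: Δl = 2.0/cos54.4° = 3.436 m; N'_7 = 63·cos54.4° = 36.7; c'Δl = 58.06; W sinα = 51.2
Σc'Δl = 317.2 kN/m; ΣN' = 978.7 kN/m; ΣW sinα = 498.8 kN/m
Resisting = 317.2 + 978.7·tan28.4° = 317.2 + 529.2 = 846.4 kN/m
FS = 846.4 / 498.8 = 1.697

FS = 1.70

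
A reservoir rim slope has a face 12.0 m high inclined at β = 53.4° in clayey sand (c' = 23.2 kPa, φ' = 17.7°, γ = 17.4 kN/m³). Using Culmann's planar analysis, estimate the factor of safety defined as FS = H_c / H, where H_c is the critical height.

FS = 1.81

H_c = (4c'/γ) · sinβ cosφ' / [1 − cos(β − φ')]
    = (4·23.2/17.4) · sin53.4°·cos17.7° / [1 − cos35.7°]
    = 5.333 · 0.7648 / 0.1879 = 21.71 m
FS = H_c / H = 21.71 / 12.0 = 1.809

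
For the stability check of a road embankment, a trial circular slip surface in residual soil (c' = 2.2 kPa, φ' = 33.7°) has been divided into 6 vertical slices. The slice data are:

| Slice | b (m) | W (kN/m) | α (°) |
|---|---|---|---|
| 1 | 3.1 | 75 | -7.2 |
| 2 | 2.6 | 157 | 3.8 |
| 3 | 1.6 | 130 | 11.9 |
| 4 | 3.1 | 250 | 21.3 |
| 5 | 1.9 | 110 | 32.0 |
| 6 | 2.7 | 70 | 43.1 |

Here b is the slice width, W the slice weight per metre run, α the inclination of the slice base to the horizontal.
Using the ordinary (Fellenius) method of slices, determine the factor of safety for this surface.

FS = 2.35

Ordinary method of slices: FS = Σ[c'·Δl_i + (W_i cosα_i)·tanφ'] / Σ W_i sinα_i, with Δl_i = b_i / cosα_i.
Slice 1: Δl = 3.1/cos(-7.2°) = 3.125 m; N'_1 = 75·cos(-7.2°) = 74.4; c'Δl = 6.87; W sinα = -9.4
Slice 2: Δl = 2.6/cos3.8° = 2.606 m; N'_2 = 157·cos3.8° = 156.7; c'Δl = 5.73; W sinα = 10.4
Slice 3: Δl = 1.6/cos11.9° = 1.635 m; N'_3 = 130·cos11.9° = 127.2; c'Δl = 3.60; W sinα = 26.8
Slice 4: Δl = 3.1/cos21.3° = 3.327 m; N'_4 = 250·cos21.3° = 232.9; c'Δl = 7.32; W sinα = 90.8
Slice 5: Δl = 1.9/cos32.0° = 2.240 m; N'_5 = 110·cos32.0° = 93.3; c'Δl = 4.93; W sinα = 58.3
Slice 6: Δl = 2.7/cos43.1° = 3.698 m; N'_6 = 70·cos43.1° = 51.1; c'Δl = 8.14; W sinα = 47.8
Σc'Δl = 36.6 kN/m; ΣN' = 735.6 kN/m; ΣW sinα = 224.7 kN/m
Resisting = 36.6 + 735.6·tan33.7° = 36.6 + 490.6 = 527.2 kN/m
FS = 527.2 / 224.7 = 2.346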